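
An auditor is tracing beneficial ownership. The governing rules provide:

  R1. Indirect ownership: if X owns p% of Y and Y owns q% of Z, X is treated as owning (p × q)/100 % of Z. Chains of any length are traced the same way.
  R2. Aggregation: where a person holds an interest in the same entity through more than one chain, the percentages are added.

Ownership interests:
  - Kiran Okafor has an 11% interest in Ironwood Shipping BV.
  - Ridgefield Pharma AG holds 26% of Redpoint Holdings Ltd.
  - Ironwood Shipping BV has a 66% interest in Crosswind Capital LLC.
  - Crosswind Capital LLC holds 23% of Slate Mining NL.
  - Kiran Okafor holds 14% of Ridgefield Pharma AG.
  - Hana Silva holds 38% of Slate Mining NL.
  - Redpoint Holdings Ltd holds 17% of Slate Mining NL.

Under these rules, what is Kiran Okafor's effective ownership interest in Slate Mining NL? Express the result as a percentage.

2.2886%

Chain via Ironwood Shipping BV → Crosswind Capital LLC (R1): 11% × 66% × 23% = 1.6698% of Slate Mining NL.
Chain via Ridgefield Pharma AG → Redpoint Holdings Ltd (R1): 14% × 26% × 17% = 0.6188% of Slate Mining NL.
Aggregating (R2): 1.6698% + 0.6188% = 2.2886%.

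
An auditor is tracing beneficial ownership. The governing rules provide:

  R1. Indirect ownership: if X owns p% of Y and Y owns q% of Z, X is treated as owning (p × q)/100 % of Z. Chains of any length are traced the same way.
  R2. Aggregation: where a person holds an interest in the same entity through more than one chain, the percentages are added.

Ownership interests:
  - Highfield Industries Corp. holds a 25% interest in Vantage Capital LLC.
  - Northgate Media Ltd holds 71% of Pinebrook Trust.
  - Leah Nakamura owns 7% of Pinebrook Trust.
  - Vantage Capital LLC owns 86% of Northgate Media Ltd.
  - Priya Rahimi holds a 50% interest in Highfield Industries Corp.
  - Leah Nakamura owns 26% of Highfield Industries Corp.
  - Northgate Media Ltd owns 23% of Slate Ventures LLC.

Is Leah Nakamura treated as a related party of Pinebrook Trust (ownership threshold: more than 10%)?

Chain via Highfield Industries Corp. → Vantage Capital LLC → Northgate Media Ltd (R1): 26% × 25% × 86% × 71% = 3.9689% of Pinebrook Trust.
Direct interest in Pinebrook Trust: 7%.
Aggregating (R2): 3.9689% + 7% = 10.9689%.
10.9689% exceeds the 10% threshold, so Leah is a related party to Pinebrook Trust.

Yes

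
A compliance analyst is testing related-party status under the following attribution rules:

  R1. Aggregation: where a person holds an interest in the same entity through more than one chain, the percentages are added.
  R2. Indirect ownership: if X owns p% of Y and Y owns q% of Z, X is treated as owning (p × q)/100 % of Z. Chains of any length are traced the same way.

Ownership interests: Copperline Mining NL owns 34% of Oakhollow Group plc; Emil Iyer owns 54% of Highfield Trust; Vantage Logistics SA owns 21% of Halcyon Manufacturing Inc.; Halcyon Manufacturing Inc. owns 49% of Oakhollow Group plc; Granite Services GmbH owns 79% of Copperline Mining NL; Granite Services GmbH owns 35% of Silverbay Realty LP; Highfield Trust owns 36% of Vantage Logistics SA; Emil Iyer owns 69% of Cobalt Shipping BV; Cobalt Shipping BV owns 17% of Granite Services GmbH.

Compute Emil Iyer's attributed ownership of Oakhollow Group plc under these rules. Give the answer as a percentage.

Chain via Cobalt Shipping BV → Granite Services GmbH → Copperline Mining NL (R2): 69% × 17% × 79% × 34% = 3.150678% of Oakhollow Group plc.
Chain via Highfield Trust → Vantage Logistics SA → Halcyon Manufacturing Inc. (R2): 54% × 36% × 21% × 49% = 2.000376% of Oakhollow Group plc.
Aggregating (R1): 3.150678% + 2.000376% = 5.151054%.

5.151054%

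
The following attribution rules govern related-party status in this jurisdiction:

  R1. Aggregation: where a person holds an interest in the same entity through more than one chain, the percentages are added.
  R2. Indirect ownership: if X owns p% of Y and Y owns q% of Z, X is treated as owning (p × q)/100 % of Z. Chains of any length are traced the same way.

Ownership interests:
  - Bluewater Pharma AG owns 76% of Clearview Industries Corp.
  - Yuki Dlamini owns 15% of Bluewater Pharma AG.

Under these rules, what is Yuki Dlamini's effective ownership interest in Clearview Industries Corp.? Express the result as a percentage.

11.4%

Chain via Bluewater Pharma AG (R2): 15% × 76% = 11.4% of Clearview Industries Corp.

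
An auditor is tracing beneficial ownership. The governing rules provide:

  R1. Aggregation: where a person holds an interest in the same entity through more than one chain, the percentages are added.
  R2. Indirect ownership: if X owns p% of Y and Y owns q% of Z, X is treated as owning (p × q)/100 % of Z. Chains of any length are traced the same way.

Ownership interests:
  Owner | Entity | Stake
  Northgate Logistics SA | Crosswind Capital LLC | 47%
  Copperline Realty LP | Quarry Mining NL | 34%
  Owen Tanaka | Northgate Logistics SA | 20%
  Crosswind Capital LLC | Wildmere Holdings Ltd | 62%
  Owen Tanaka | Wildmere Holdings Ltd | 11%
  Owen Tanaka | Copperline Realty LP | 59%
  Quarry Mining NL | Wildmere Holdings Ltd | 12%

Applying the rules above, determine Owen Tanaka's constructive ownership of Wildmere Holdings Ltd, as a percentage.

19.2352%

Chain via Northgate Logistics SA → Crosswind Capital LLC (R2): 20% × 47% × 62% = 5.828% of Wildmere Holdings Ltd.
Chain via Copperline Realty LP → Quarry Mining NL (R2): 59% × 34% × 12% = 2.4072% of Wildmere Holdings Ltd.
Direct interest in Wildmere Holdings Ltd: 11%.
Aggregating (R1): 5.828% + 2.4072% + 11% = 19.2352%.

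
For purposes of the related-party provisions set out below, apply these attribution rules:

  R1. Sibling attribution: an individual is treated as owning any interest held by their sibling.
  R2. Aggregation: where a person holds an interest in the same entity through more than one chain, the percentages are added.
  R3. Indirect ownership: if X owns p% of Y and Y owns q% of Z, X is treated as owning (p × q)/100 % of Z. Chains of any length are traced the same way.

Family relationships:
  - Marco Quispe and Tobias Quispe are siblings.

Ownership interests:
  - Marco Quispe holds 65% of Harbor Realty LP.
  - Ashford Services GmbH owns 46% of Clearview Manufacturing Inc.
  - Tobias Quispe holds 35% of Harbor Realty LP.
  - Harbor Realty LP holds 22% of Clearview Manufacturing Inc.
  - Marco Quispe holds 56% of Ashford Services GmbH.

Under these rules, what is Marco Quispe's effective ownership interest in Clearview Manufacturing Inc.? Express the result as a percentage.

47.76%

By sibling attribution (R1), Marco Quispe is treated as also owning Tobias Quispe's interest in Harbor Realty LP, giving 65% + 35% = 100%.
Chain via Harbor Realty LP (R3): 100% × 22% = 22% of Clearview Manufacturing Inc.
Chain via Ashford Services GmbH (R3): 56% × 46% = 25.76% of Clearview Manufacturing Inc.
Aggregating (R2): 22% + 25.76% = 47.76%.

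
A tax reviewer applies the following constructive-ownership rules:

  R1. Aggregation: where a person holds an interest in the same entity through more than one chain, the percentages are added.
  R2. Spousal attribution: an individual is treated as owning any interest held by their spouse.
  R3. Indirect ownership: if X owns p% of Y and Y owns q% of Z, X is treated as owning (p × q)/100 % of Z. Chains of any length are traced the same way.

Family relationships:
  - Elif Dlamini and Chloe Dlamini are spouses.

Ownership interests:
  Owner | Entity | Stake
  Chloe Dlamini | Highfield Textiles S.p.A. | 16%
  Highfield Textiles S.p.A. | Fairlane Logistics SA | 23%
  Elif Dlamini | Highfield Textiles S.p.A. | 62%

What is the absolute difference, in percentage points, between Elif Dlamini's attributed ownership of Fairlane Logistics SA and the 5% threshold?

12.94

By spousal attribution (R2), Elif Dlamini is treated as also owning Chloe Dlamini's interest in Highfield Textiles S.p.A, giving 62% + 16% = 78%.
Chain via Highfield Textiles S.p.A. (R3): 78% × 23% = 17.94% of Fairlane Logistics SA.
17.94% exceeds the 5% threshold by 12.94 percentage points.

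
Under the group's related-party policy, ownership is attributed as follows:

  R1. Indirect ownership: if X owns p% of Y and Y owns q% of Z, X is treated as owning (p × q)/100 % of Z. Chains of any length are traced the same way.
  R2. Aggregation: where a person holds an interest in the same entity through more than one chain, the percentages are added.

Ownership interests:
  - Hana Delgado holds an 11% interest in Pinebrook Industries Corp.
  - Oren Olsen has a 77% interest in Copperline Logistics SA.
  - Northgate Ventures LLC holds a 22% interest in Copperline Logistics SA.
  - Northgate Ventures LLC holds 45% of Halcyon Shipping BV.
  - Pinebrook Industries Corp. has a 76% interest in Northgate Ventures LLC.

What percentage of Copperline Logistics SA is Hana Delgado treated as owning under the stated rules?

1.8392%

Chain via Pinebrook Industries Corp. → Northgate Ventures LLC (R1): 11% × 76% × 22% = 1.8392% of Copperline Logistics SA.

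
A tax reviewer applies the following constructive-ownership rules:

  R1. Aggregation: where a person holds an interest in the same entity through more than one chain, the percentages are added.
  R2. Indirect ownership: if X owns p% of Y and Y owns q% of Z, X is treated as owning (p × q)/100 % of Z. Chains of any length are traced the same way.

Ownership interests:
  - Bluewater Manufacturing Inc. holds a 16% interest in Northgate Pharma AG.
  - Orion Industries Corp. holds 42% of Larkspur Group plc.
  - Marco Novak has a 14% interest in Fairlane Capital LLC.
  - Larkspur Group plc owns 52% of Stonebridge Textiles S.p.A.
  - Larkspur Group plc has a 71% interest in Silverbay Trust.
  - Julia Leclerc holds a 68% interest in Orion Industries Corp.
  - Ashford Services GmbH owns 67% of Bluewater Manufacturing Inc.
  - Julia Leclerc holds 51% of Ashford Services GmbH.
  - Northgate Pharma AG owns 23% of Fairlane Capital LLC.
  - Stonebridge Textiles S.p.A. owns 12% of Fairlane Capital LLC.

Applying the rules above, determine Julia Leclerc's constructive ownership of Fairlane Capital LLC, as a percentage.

Chain via Orion Industries Corp. → Larkspur Group plc → Stonebridge Textiles S.p.A. (R2): 68% × 42% × 52% × 12% = 1.782144% of Fairlane Capital LLC.
Chain via Ashford Services GmbH → Bluewater Manufacturing Inc. → Northgate Pharma AG (R2): 51% × 67% × 16% × 23% = 1.257456% of Fairlane Capital LLC.
Aggregating (R1): 1.782144% + 1.257456% = 3.0396%.

3.0396%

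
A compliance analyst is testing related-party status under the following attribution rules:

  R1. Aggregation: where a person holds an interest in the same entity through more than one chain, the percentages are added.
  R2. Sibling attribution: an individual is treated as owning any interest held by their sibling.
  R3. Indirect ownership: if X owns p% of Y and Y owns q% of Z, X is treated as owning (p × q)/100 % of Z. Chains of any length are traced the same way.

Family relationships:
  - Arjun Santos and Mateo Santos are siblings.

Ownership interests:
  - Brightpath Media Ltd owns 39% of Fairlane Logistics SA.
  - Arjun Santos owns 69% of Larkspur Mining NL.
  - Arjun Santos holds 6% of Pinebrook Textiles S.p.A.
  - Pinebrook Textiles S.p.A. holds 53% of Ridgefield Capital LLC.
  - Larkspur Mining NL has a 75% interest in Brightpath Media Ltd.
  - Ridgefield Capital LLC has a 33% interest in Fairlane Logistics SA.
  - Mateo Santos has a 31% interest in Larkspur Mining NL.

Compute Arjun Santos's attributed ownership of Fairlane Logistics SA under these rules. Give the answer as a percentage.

By sibling attribution (R2), Arjun Santos is treated as also owning Mateo Santos's interest in Larkspur Mining NL, giving 69% + 31% = 100%.
Chain via Larkspur Mining NL → Brightpath Media Ltd (R3): 100% × 75% × 39% = 29.25% of Fairlane Logistics SA.
Chain via Pinebrook Textiles S.p.A. → Ridgefield Capital LLC (R3): 6% × 53% × 33% = 1.0494% of Fairlane Logistics SA.
Aggregating (R1): 29.25% + 1.0494% = 30.2994%.

30.2994%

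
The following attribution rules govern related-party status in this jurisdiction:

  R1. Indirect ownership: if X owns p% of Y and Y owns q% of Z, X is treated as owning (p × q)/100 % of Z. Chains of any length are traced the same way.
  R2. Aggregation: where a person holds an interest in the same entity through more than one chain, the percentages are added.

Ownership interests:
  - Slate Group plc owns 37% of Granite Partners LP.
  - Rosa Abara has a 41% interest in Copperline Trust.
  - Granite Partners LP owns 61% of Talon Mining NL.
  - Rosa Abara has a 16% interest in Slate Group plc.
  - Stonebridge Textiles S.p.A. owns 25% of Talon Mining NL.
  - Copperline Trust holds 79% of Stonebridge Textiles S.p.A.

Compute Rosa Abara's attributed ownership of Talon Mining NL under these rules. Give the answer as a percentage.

11.7087%

Chain via Slate Group plc → Granite Partners LP (R1): 16% × 37% × 61% = 3.6112% of Talon Mining NL.
Chain via Copperline Trust → Stonebridge Textiles S.p.A. (R1): 41% × 79% × 25% = 8.0975% of Talon Mining NL.
Aggregating (R2): 3.6112% + 8.0975% = 11.7087%.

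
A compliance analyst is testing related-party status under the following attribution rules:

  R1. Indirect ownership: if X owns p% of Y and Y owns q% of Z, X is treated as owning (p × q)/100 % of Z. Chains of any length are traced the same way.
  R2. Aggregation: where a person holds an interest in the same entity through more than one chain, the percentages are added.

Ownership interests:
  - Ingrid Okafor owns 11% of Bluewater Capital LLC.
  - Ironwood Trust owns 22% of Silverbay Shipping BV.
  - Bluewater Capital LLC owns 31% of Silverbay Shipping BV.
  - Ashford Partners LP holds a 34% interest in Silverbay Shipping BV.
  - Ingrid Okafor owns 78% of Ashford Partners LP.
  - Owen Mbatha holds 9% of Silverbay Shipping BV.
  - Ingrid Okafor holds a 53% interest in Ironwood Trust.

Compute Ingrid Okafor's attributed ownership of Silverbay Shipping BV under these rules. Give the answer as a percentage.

41.59%

Chain via Ashford Partners LP (R1): 78% × 34% = 26.52% of Silverbay Shipping BV.
Chain via Bluewater Capital LLC (R1): 11% × 31% = 3.41% of Silverbay Shipping BV.
Chain via Ironwood Trust (R1): 53% × 22% = 11.66% of Silverbay Shipping BV.
Aggregating (R2): 26.52% + 3.41% + 11.66% = 41.59%.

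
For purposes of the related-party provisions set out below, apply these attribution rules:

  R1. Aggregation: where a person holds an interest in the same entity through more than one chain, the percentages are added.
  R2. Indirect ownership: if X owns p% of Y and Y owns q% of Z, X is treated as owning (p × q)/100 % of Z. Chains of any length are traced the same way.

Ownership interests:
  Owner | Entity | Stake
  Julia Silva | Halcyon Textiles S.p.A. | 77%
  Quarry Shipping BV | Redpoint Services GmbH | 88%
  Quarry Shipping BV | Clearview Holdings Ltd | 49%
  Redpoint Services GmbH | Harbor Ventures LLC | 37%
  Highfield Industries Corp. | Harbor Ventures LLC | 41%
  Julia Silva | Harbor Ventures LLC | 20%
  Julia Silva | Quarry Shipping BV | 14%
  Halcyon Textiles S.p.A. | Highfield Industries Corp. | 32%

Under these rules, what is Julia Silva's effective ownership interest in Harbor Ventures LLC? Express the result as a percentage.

34.6608%

Chain via Quarry Shipping BV → Redpoint Services GmbH (R2): 14% × 88% × 37% = 4.5584% of Harbor Ventures LLC.
Chain via Halcyon Textiles S.p.A. → Highfield Industries Corp. (R2): 77% × 32% × 41% = 10.1024% of Harbor Ventures LLC.
Direct interest in Harbor Ventures LLC: 20%.
Aggregating (R1): 4.5584% + 10.1024% + 20% = 34.6608%.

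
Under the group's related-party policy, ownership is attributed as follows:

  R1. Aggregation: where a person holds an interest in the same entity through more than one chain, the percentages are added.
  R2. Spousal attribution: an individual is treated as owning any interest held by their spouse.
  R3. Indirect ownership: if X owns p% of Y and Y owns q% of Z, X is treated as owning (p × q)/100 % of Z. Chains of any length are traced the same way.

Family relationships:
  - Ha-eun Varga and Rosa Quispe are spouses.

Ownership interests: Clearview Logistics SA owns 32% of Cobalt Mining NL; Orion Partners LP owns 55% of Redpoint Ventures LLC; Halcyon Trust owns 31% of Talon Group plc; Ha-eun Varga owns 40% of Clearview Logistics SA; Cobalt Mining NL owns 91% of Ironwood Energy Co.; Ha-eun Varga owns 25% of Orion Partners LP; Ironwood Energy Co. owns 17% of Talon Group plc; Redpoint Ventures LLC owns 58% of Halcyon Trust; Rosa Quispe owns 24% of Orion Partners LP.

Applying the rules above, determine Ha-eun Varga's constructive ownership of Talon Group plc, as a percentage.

By spousal attribution (R2), Ha-eun Varga is treated as also owning Rosa Quispe's interest in Orion Partners LP, giving 25% + 24% = 49%.
Chain via Clearview Logistics SA → Cobalt Mining NL → Ironwood Energy Co. (R3): 40% × 32% × 91% × 17% = 1.98016% of Talon Group plc.
Chain via Orion Partners LP → Redpoint Ventures LLC → Halcyon Trust (R3): 49% × 55% × 58% × 31% = 4.84561% of Talon Group plc.
Aggregating (R1): 1.98016% + 4.84561% = 6.82577%.

6.82577%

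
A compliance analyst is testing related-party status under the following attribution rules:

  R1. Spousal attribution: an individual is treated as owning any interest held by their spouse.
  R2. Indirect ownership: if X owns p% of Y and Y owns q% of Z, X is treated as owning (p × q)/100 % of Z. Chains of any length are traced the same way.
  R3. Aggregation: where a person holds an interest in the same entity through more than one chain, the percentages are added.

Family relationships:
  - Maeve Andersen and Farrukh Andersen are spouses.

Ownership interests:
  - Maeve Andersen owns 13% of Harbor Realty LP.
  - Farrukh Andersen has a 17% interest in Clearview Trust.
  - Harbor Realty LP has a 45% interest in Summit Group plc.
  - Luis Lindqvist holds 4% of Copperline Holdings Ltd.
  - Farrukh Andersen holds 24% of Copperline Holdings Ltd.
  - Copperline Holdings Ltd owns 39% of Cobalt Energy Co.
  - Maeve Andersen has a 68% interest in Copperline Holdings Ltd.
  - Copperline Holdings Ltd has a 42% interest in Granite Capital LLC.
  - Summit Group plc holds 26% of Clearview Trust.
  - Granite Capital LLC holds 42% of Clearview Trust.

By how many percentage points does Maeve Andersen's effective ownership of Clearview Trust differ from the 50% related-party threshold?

By spousal attribution (R1), Maeve Andersen is treated as also owning Farrukh Andersen's interest in Copperline Holdings Ltd, giving 68% + 24% = 92%.
By spousal attribution (R1), Maeve Andersen is treated as owning Farrukh Andersen's 17% interest in Clearview Trust.
Chain via Copperline Holdings Ltd → Granite Capital LLC (R2): 92% × 42% × 42% = 16.2288% of Clearview Trust.
Chain via Harbor Realty LP → Summit Group plc (R2): 13% × 45% × 26% = 1.521% of Clearview Trust.
Direct interest in Clearview Trust: 17%.
Aggregating (R3): 16.2288% + 1.521% + 17% = 34.7498%.
34.7498% falls short of the 50% threshold by 15.2502 percentage points.

15.2502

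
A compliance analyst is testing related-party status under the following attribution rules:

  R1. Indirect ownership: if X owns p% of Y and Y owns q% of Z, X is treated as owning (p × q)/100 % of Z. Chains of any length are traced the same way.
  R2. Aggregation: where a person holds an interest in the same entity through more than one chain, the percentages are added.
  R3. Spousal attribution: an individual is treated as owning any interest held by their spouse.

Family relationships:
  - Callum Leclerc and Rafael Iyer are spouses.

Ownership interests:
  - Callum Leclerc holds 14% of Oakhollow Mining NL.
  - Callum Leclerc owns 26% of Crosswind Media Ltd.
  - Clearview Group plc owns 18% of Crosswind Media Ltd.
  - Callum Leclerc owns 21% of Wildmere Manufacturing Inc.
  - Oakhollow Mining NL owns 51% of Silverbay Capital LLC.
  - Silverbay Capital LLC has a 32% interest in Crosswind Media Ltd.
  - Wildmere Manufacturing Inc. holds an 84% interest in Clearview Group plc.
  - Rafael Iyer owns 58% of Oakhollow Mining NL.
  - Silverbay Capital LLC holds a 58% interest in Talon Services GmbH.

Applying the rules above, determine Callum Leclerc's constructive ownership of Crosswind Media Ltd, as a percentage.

40.9256%

By spousal attribution (R3), Callum Leclerc is treated as also owning Rafael Iyer's interest in Oakhollow Mining NL, giving 14% + 58% = 72%.
Chain via Oakhollow Mining NL → Silverbay Capital LLC (R1): 72% × 51% × 32% = 11.7504% of Crosswind Media Ltd.
Chain via Wildmere Manufacturing Inc. → Clearview Group plc (R1): 21% × 84% × 18% = 3.1752% of Crosswind Media Ltd.
Direct interest in Crosswind Media Ltd: 26%.
Aggregating (R2): 11.7504% + 3.1752% + 26% = 40.9256%.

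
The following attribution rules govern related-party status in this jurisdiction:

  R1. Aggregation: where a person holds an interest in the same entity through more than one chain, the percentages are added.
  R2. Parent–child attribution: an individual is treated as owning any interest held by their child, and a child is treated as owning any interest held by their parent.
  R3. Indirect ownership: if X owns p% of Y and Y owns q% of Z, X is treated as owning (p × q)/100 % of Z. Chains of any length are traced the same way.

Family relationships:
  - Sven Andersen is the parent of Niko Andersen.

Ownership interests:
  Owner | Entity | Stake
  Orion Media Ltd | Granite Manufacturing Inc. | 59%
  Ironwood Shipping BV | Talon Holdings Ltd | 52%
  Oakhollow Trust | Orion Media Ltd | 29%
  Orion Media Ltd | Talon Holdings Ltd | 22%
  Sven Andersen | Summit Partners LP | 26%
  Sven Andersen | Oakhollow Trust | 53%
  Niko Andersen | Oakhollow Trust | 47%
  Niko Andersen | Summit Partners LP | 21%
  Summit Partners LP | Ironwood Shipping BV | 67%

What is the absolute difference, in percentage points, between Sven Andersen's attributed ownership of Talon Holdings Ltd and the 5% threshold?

17.7548

By parent–child attribution (R2), Sven Andersen is treated as also owning Niko Andersen's interest in Oakhollow Trust, giving 53% + 47% = 100%.
By parent–child attribution (R2), Sven Andersen is treated as also owning Niko Andersen's interest in Summit Partners LP, giving 26% + 21% = 47%.
Chain via Oakhollow Trust → Orion Media Ltd (R3): 100% × 29% × 22% = 6.38% of Talon Holdings Ltd.
Chain via Summit Partners LP → Ironwood Shipping BV (R3): 47% × 67% × 52% = 16.3748% of Talon Holdings Ltd.
Aggregating (R1): 6.38% + 16.3748% = 22.7548%.
22.7548% exceeds the 5% threshold by 17.7548 percentage points.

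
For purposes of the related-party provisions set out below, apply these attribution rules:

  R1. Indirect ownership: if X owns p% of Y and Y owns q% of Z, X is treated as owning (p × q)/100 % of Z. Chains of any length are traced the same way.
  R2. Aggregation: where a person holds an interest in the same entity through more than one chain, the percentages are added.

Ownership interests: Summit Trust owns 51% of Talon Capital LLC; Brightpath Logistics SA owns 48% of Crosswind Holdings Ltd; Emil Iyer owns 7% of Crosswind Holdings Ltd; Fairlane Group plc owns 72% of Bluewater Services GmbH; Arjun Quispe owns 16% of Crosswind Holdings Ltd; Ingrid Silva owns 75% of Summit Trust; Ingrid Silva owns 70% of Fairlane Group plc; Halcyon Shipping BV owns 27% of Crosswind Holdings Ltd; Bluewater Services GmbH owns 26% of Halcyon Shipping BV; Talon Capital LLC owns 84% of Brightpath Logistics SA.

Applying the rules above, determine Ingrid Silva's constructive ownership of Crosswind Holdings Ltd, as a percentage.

18.96048%

Chain via Fairlane Group plc → Bluewater Services GmbH → Halcyon Shipping BV (R1): 70% × 72% × 26% × 27% = 3.53808% of Crosswind Holdings Ltd.
Chain via Summit Trust → Talon Capital LLC → Brightpath Logistics SA (R1): 75% × 51% × 84% × 48% = 15.4224% of Crosswind Holdings Ltd.
Aggregating (R2): 3.53808% + 15.4224% = 18.96048%.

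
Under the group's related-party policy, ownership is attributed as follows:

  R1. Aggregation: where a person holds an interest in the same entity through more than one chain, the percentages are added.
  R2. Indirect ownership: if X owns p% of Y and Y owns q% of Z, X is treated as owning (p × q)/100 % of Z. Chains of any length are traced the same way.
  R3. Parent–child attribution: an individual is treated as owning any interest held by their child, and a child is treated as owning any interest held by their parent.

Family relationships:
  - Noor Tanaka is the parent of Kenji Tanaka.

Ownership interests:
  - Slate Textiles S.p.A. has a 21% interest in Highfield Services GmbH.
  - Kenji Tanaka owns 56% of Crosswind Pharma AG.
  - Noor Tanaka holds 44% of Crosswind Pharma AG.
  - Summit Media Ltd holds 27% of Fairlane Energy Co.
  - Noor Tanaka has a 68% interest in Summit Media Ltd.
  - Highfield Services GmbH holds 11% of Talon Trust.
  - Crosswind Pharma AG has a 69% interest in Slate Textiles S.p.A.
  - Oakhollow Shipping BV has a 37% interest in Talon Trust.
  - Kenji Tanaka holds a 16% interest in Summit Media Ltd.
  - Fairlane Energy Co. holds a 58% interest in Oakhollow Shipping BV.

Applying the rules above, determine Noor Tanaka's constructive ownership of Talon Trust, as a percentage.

6.461028%

By parent–child attribution (R3), Noor Tanaka is treated as also owning Kenji Tanaka's interest in Summit Media Ltd, giving 68% + 16% = 84%.
By parent–child attribution (R3), Noor Tanaka is treated as also owning Kenji Tanaka's interest in Crosswind Pharma AG, giving 44% + 56% = 100%.
Chain via Summit Media Ltd → Fairlane Energy Co. → Oakhollow Shipping BV (R2): 84% × 27% × 58% × 37% = 4.867128% of Talon Trust.
Chain via Crosswind Pharma AG → Slate Textiles S.p.A. → Highfield Services GmbH (R2): 100% × 69% × 21% × 11% = 1.5939% of Talon Trust.
Aggregating (R1): 4.867128% + 1.5939% = 6.461028%.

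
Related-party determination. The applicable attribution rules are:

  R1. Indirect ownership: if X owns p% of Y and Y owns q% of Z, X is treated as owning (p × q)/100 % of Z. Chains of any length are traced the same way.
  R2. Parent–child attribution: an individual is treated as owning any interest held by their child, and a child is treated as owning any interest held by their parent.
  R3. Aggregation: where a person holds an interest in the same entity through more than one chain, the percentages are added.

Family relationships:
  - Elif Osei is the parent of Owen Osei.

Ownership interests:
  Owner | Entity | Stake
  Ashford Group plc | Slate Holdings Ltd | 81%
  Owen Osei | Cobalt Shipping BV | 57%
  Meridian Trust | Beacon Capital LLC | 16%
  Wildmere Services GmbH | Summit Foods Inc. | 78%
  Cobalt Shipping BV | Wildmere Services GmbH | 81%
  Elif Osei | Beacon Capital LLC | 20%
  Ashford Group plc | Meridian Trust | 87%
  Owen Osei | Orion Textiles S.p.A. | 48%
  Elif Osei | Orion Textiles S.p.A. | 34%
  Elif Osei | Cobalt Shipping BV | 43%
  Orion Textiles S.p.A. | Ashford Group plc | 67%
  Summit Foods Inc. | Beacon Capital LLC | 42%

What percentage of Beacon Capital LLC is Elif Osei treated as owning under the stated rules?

54.183248%

By parent–child attribution (R2), Elif Osei is treated as also owning Owen Osei's interest in Cobalt Shipping BV, giving 43% + 57% = 100%.
By parent–child attribution (R2), Elif Osei is treated as also owning Owen Osei's interest in Orion Textiles S.p.A, giving 34% + 48% = 82%.
Chain via Cobalt Shipping BV → Wildmere Services GmbH → Summit Foods Inc. (R1): 100% × 81% × 78% × 42% = 26.5356% of Beacon Capital LLC.
Chain via Orion Textiles S.p.A. → Ashford Group plc → Meridian Trust (R1): 82% × 67% × 87% × 16% = 7.647648% of Beacon Capital LLC.
Direct interest in Beacon Capital LLC: 20%.
Aggregating (R3): 26.5356% + 7.647648% + 20% = 54.183248%.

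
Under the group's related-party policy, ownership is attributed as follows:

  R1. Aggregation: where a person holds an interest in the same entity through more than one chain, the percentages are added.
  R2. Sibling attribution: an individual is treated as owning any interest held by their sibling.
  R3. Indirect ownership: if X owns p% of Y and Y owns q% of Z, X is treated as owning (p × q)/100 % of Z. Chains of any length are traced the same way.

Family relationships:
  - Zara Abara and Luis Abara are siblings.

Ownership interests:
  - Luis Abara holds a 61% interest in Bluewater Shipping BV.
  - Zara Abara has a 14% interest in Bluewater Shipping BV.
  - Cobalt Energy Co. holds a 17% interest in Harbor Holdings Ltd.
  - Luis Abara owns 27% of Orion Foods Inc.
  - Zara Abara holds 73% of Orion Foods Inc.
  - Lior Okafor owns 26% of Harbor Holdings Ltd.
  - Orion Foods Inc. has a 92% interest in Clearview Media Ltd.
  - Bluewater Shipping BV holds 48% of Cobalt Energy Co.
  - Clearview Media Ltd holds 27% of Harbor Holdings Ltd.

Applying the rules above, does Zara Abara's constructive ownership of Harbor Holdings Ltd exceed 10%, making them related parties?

By sibling attribution (R2), Zara Abara is treated as also owning Luis Abara's interest in Orion Foods Inc, giving 73% + 27% = 100%.
By sibling attribution (R2), Zara Abara is treated as also owning Luis Abara's interest in Bluewater Shipping BV, giving 14% + 61% = 75%.
Chain via Orion Foods Inc. → Clearview Media Ltd (R3): 100% × 92% × 27% = 24.84% of Harbor Holdings Ltd.
Chain via Bluewater Shipping BV → Cobalt Energy Co. (R3): 75% × 48% × 17% = 6.12% of Harbor Holdings Ltd.
Aggregating (R1): 24.84% + 6.12% = 30.96%.
30.96% exceeds the 10% threshold, so Zara is a related party to Harbor Holdings Ltd.

Yes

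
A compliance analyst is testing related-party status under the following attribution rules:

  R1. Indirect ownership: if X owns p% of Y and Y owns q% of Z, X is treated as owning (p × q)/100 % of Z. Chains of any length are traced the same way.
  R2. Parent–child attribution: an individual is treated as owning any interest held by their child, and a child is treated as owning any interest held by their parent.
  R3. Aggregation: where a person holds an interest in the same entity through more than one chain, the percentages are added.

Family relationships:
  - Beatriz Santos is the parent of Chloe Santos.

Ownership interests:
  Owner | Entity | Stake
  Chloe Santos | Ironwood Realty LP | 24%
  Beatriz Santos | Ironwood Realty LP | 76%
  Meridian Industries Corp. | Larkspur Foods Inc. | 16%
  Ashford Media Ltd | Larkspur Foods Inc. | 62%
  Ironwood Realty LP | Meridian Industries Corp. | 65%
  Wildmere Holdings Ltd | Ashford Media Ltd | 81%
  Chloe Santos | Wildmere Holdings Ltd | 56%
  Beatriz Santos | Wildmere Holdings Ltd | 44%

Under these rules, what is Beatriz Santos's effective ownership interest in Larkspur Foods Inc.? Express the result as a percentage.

By parent–child attribution (R2), Beatriz Santos is treated as also owning Chloe Santos's interest in Wildmere Holdings Ltd, giving 44% + 56% = 100%.
By parent–child attribution (R2), Beatriz Santos is treated as also owning Chloe Santos's interest in Ironwood Realty LP, giving 76% + 24% = 100%.
Chain via Wildmere Holdings Ltd → Ashford Media Ltd (R1): 100% × 81% × 62% = 50.22% of Larkspur Foods Inc.
Chain via Ironwood Realty LP → Meridian Industries Corp. (R1): 100% × 65% × 16% = 10.4% of Larkspur Foods Inc.
Aggregating (R3): 50.22% + 10.4% = 60.62%.

60.62%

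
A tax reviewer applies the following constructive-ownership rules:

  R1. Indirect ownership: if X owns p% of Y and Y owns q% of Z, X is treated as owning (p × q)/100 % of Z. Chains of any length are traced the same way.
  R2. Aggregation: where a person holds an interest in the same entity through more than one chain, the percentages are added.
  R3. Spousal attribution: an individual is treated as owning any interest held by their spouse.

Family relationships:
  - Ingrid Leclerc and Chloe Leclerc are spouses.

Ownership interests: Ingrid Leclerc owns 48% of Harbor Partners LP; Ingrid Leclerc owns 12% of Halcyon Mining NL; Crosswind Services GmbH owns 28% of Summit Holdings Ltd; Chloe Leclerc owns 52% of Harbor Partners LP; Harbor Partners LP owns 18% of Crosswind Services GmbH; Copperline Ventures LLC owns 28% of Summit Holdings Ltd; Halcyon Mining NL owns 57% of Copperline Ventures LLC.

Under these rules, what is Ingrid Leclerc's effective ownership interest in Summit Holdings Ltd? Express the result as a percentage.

6.9552%

By spousal attribution (R3), Ingrid Leclerc is treated as also owning Chloe Leclerc's interest in Harbor Partners LP, giving 48% + 52% = 100%.
Chain via Halcyon Mining NL → Copperline Ventures LLC (R1): 12% × 57% × 28% = 1.9152% of Summit Holdings Ltd.
Chain via Harbor Partners LP → Crosswind Services GmbH (R1): 100% × 18% × 28% = 5.04% of Summit Holdings Ltd.
Aggregating (R2): 1.9152% + 5.04% = 6.9552%.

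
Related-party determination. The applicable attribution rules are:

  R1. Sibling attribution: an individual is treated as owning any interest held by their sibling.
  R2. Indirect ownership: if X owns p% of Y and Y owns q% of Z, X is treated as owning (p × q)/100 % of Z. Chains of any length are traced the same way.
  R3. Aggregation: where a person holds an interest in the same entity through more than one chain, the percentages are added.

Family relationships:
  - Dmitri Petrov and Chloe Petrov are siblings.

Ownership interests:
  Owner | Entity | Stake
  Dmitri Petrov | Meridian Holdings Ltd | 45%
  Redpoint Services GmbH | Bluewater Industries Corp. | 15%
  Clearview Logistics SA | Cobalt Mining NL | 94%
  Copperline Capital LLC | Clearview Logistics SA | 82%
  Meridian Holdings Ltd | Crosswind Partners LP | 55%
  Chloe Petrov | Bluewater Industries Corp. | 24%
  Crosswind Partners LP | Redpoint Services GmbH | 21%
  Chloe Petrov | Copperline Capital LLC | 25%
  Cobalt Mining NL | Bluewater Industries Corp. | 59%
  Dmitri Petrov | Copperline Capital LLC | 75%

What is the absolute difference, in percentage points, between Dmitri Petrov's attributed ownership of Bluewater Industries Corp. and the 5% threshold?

65.256825

By sibling attribution (R1), Dmitri Petrov is treated as also owning Chloe Petrov's interest in Copperline Capital LLC, giving 75% + 25% = 100%.
By sibling attribution (R1), Dmitri Petrov is treated as owning Chloe Petrov's 24% interest in Bluewater Industries Corp.
Chain via Meridian Holdings Ltd → Crosswind Partners LP → Redpoint Services GmbH (R2): 45% × 55% × 21% × 15% = 0.779625% of Bluewater Industries Corp.
Chain via Copperline Capital LLC → Clearview Logistics SA → Cobalt Mining NL (R2): 100% × 82% × 94% × 59% = 45.4772% of Bluewater Industries Corp.
Direct interest in Bluewater Industries Corp: 24%.
Aggregating (R3): 0.779625% + 45.4772% + 24% = 70.256825%.
70.256825% exceeds the 5% threshold by 65.256825 percentage points.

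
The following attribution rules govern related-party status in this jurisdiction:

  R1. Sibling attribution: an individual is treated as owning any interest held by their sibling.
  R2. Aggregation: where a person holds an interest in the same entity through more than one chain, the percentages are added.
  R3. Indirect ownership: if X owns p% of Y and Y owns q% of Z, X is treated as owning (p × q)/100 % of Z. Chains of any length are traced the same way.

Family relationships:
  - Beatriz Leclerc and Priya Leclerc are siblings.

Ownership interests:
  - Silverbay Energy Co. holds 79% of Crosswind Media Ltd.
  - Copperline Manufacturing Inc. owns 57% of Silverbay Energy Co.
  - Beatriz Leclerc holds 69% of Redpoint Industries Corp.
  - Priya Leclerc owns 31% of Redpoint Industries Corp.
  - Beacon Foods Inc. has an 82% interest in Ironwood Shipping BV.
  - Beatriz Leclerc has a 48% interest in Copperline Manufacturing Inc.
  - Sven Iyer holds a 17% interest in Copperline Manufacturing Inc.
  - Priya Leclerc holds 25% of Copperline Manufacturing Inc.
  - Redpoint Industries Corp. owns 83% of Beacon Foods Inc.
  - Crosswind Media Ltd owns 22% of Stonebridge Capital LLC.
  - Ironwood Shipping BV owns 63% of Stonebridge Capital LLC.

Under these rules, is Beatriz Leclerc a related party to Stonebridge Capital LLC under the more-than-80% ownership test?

No

By sibling attribution (R1), Beatriz Leclerc is treated as also owning Priya Leclerc's interest in Copperline Manufacturing Inc, giving 48% + 25% = 73%.
By sibling attribution (R1), Beatriz Leclerc is treated as also owning Priya Leclerc's interest in Redpoint Industries Corp, giving 69% + 31% = 100%.
Chain via Copperline Manufacturing Inc. → Silverbay Energy Co. → Crosswind Media Ltd (R3): 73% × 57% × 79% × 22% = 7.231818% of Stonebridge Capital LLC.
Chain via Redpoint Industries Corp. → Beacon Foods Inc. → Ironwood Shipping BV (R3): 100% × 83% × 82% × 63% = 42.8778% of Stonebridge Capital LLC.
Aggregating (R2): 7.231818% + 42.8778% = 50.109618%.
50.109618% does not exceed the 80% threshold, so Beatriz is not a related party to Stonebridge Capital LLC.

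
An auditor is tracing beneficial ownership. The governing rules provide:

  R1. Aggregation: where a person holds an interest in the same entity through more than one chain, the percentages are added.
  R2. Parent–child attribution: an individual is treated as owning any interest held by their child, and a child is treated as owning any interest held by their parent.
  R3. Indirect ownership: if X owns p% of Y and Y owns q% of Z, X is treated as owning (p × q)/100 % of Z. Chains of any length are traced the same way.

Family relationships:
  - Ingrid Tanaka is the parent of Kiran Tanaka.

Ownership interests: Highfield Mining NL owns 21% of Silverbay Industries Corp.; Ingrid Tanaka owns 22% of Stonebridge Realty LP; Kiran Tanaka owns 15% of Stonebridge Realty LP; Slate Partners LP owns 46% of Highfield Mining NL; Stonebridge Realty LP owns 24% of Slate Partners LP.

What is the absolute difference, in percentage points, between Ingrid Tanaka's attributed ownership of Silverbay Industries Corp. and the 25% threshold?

By parent–child attribution (R2), Ingrid Tanaka is treated as also owning Kiran Tanaka's interest in Stonebridge Realty LP, giving 22% + 15% = 37%.
Chain via Stonebridge Realty LP → Slate Partners LP → Highfield Mining NL (R3): 37% × 24% × 46% × 21% = 0.857808% of Silverbay Industries Corp.
0.857808% falls short of the 25% threshold by 24.142192 percentage points.

24.142192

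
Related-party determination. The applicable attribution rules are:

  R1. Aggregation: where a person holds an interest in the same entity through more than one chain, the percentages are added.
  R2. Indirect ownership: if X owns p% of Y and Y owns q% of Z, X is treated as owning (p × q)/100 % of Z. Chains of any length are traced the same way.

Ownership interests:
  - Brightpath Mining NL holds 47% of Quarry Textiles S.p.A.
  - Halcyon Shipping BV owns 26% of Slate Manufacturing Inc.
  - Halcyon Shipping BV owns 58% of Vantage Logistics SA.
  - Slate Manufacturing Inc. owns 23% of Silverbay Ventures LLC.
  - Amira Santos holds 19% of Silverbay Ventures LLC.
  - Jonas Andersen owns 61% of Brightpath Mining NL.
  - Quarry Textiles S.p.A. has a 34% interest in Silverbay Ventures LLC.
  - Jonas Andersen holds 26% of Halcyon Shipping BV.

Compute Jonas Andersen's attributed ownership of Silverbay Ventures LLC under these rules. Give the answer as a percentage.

11.3026%

Chain via Brightpath Mining NL → Quarry Textiles S.p.A. (R2): 61% × 47% × 34% = 9.7478% of Silverbay Ventures LLC.
Chain via Halcyon Shipping BV → Slate Manufacturing Inc. (R2): 26% × 26% × 23% = 1.5548% of Silverbay Ventures LLC.
Aggregating (R1): 9.7478% + 1.5548% = 11.3026%.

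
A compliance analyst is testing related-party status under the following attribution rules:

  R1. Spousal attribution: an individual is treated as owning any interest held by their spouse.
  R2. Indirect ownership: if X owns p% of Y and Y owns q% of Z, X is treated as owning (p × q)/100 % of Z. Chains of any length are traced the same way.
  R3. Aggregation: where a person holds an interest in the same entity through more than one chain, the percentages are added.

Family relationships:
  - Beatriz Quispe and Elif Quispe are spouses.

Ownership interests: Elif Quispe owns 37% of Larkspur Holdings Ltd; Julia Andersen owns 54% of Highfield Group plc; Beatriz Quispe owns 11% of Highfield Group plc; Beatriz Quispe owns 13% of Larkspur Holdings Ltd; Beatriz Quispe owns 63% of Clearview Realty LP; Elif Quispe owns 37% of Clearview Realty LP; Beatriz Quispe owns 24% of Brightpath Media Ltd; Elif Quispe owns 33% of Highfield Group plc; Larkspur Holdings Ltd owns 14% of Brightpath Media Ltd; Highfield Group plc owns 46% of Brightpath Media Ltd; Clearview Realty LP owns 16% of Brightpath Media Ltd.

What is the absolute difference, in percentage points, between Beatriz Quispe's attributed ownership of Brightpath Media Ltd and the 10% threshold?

57.24

By spousal attribution (R1), Beatriz Quispe is treated as also owning Elif Quispe's interest in Highfield Group plc, giving 11% + 33% = 44%.
By spousal attribution (R1), Beatriz Quispe is treated as also owning Elif Quispe's interest in Larkspur Holdings Ltd, giving 13% + 37% = 50%.
By spousal attribution (R1), Beatriz Quispe is treated as also owning Elif Quispe's interest in Clearview Realty LP, giving 63% + 37% = 100%.
Chain via Highfield Group plc (R2): 44% × 46% = 20.24% of Brightpath Media Ltd.
Chain via Larkspur Holdings Ltd (R2): 50% × 14% = 7% of Brightpath Media Ltd.
Chain via Clearview Realty LP (R2): 100% × 16% = 16% of Brightpath Media Ltd.
Direct interest in Brightpath Media Ltd: 24%.
Aggregating (R3): 20.24% + 7% + 16% + 24% = 67.24%.
67.24% exceeds the 10% threshold by 57.24 percentage points.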